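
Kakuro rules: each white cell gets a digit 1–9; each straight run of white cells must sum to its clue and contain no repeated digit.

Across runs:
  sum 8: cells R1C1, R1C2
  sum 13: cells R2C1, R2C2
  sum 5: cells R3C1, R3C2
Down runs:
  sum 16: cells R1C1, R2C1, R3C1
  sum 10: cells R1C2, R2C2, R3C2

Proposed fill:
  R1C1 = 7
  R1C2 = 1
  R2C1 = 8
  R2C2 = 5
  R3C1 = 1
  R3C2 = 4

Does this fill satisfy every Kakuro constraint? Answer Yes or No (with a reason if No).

Across: 7+1=8; 8+5=13; 1+4=5. Down: 7+8+1=16; 1+5+4=10. No digit repeats within any run.

Yes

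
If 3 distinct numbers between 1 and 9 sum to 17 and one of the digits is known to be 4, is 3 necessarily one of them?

No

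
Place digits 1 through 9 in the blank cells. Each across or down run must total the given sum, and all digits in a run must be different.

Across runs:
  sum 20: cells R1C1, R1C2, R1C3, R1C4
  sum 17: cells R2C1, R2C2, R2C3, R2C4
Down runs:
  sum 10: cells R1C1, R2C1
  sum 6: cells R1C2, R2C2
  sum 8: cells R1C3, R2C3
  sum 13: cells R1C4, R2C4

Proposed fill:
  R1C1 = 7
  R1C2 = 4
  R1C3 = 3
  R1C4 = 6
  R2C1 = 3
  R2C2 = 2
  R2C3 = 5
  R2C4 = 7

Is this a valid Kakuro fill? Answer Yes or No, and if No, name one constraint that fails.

Across: 7+4+3+6=20; 3+2+5+7=17. Down: 7+3=10; 4+2=6; 3+5=8; 6+7=13. No digit repeats within any run.

Yes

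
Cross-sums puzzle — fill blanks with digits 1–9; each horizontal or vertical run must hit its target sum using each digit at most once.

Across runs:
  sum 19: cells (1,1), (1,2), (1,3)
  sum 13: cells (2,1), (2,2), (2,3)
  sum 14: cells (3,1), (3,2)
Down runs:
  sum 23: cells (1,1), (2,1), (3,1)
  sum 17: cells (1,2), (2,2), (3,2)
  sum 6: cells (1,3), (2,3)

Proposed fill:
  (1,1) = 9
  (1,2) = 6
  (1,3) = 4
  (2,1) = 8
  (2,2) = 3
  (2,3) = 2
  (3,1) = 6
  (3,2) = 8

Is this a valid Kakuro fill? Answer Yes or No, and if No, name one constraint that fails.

Across: 9+6+4=19; 8+3+2=13; 6+8=14. Down: 9+8+6=23; 6+3+8=17; 4+2=6. No digit repeats within any run.

Yes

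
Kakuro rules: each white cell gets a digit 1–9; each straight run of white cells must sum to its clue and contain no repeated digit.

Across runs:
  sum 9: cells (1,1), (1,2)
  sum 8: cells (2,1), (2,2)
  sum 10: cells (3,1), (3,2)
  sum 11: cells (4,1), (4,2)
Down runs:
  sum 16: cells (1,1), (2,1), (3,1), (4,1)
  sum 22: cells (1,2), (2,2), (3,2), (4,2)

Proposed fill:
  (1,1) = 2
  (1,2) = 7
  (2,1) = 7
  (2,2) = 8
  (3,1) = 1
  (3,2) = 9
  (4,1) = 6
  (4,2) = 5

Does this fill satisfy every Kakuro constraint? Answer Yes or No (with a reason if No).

No — the down run (1,2)–(4,2) sums to 29, not 22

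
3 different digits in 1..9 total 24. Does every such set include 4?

No

The only way to make 24 from 3 distinct digits is {7,8,9}, which does not contain 4.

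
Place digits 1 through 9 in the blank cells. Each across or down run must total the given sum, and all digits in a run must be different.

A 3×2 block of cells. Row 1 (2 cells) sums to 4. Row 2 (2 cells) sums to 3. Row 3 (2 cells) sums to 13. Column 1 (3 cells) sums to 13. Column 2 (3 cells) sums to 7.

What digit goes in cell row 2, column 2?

4 in 2 cells must be {1,3}; 3 in 2 cells must be {1,2}; 7 in 3 cells must be {1,2,4}.
The 4 across and the 7 down share only 1, so (1,2) = 1.
Given what's placed, (2,2) must be 2 to fit the 3 across and 7 down.
(3,2) = 7 − 3 = 4 completes the 7 down.
(1,1) = 4 − 1 = 3 completes the 4 across.
(2,1) = 3 − 2 = 1 completes the 3 across.
(3,1) = 13 − 4 = 9 completes the 13 across.

2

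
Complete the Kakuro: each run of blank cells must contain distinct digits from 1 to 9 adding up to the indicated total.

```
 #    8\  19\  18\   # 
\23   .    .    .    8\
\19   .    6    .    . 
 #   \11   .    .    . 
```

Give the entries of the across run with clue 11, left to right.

23 in 3 cells must be {6,8,9}.
R1C1 = 6: only digit in both the 23-across and 8-down candidate sets.
R2C1 = 8 − 6 = 2 completes the 8 down.
Nothing is forced directly, so branch on R1C2, whose candidates are 8 or 9. If R1C2 = 8: that forces R1C3 = 9, R3C2 = 5, R3C4 = 2, after which R2C4 would have to be in {3,4,7,8} for the 19 across but in {6} for the 8 down — contradiction. So R1C2 = 9.
R1C3 = 23 − 15 = 8 completes the 23 across.
R3C2 = 19 − 15 = 4 completes the 19 down.
Nothing is forced directly, so branch on R2C4, whose candidates are 3 or 7. If R2C4 = 3: then R2C3 would have to be in {8} for the 19 across but in {1,3,4,6,7,9} for the 18 down — contradiction. So R2C4 = 7.
R2C3 = 19 − 15 = 4 completes the 19 across.
R3C3 = 18 − 12 = 6 completes the 18 down.
R3C4 = 11 − 10 = 1 completes the 11 across.

4 6 1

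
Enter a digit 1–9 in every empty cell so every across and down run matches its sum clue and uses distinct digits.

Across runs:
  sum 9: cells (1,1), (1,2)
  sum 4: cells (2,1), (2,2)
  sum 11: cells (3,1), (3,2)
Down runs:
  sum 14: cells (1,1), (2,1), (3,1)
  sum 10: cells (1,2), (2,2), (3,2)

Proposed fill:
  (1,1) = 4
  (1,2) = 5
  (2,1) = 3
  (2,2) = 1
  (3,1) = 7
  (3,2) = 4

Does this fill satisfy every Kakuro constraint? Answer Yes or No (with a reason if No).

Across: 4+5=9; 3+1=4; 7+4=11. Down: 4+3+7=14; 5+1+4=10. No digit repeats within any run.

Yes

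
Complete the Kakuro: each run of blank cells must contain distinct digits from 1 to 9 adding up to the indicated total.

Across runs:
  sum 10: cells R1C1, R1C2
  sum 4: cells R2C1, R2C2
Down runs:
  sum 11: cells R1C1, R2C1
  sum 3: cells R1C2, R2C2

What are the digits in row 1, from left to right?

4 in 2 cells must be {1,3}; 3 in 2 cells must be {1,2}.
The 4 across and the 11 down share only 3, so R2C1 = 3.
R2C2 = 4 − 3 = 1 completes the 4 across.
R1C1 = 11 − 3 = 8 completes the 11 down.
R1C2 = 10 − 8 = 2 completes the 10 across.

8 2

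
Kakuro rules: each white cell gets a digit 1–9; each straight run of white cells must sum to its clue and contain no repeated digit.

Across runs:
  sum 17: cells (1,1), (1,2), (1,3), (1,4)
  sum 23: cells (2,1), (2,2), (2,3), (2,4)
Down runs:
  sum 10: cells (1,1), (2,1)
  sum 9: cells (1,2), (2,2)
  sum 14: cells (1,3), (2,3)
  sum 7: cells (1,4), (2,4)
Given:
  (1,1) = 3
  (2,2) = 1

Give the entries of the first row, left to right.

3 8 5 1

(1,2) = 9 − 1 = 8 completes the 9 down.
Given what's placed, (1,3) must be 5 to fit the 17 across and 14 down.
(1,4) = 17 − 16 = 1 completes the 17 across.
(2,1) = 10 − 3 = 7 completes the 10 down.
(2,3) = 14 − 5 = 9 completes the 14 down.
(2,4) = 23 − 17 = 6 completes the 23 across.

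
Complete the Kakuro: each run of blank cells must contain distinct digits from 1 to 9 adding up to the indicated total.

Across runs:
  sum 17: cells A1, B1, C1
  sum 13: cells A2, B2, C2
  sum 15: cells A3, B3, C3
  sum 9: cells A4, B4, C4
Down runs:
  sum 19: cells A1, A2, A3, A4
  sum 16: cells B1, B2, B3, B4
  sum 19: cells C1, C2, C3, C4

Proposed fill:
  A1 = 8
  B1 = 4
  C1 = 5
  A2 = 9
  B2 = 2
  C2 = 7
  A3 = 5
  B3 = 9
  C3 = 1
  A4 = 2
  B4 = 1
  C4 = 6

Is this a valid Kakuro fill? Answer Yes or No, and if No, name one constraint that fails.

No — the down run A1–A4 sums to 24, not 19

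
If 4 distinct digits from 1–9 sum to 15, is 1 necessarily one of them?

Counterexample: {2,3,4,6} sums to 15 without using 1.

No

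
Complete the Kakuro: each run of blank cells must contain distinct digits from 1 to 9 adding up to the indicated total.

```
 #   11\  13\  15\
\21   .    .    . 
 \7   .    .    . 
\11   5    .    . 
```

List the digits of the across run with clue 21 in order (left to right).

7 in 3 cells must be {1,2,4}.
R1C1 = 4: the only remaining digit allowed by both the 21 across and the 11 down.
R2C1 = 11 − 9 = 2 completes the 11 down.
Nothing is forced directly, so branch on R3C3, whose candidates are 2 or 4. If R3C3 = 4: then R2C3 would have to be in {1,4} for the 7 across but in {2,3,5,6,8,9} for the 15 down — contradiction. So R3C3 = 2.
Given what's placed, R2C3 must be 4 to fit the 7 across and 15 down.
R3C2 = 11 − 7 = 4 completes the 11 across.
R1C2 = 8: the only remaining digit allowed by both the 21 across and the 13 down.
R1C3 = 21 − 12 = 9 completes the 21 across.

4 8 9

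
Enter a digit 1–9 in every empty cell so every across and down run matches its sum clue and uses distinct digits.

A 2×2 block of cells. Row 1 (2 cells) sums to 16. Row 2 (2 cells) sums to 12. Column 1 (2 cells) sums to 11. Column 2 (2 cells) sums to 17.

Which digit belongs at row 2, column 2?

8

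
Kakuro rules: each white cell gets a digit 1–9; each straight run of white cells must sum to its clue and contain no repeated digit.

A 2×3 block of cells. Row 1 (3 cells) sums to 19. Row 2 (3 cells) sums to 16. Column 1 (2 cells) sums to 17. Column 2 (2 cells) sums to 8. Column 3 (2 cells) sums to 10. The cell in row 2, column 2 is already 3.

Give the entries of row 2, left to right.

17 in 2 cells must be {8,9}.
(1,2) = 8 − 3 = 5 completes the 8 down.
Given what's placed, (1,1) must be 8 to fit the 19 across and 17 down.
(1,3) = 19 − 13 = 6 completes the 19 across.
(2,1) = 17 − 8 = 9 completes the 17 down.
(2,3) = 16 − 12 = 4 completes the 16 across.

9 3 4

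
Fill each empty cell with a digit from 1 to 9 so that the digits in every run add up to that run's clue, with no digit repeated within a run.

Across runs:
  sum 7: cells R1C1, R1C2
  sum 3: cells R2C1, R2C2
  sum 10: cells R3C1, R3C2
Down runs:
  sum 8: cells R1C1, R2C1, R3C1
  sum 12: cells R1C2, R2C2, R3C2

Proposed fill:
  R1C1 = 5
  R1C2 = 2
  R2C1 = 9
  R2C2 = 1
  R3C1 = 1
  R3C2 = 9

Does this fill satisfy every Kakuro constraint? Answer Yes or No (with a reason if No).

No — the down run R1C1–R3C1 sums to 15, not 8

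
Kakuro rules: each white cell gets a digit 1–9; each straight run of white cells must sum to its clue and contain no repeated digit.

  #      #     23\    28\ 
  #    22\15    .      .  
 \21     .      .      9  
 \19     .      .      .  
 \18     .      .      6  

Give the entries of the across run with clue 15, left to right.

7, 8

R1C3 = 8: the only remaining digit allowed by both the 15 across and the 28 down.
R3C3 = 28 − 23 = 5 completes the 28 down.
R1C2 = 15 − 8 = 7 completes the 15 across.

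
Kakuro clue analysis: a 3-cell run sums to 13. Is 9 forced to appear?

No

Counterexample: {1,4,8} sums to 13 without using 9.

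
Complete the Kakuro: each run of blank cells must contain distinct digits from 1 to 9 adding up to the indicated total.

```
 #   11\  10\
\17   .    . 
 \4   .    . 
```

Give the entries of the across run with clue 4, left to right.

17 in 2 cells must be {8,9}; 4 in 2 cells must be {1,3}.
The 4 across and the 11 down share only 3, so R2C1 = 3.
R2C2 = 4 − 3 = 1 completes the 4 across.
R1C1 = 11 − 3 = 8 completes the 11 down.
R1C2 = 17 − 8 = 9 completes the 17 across.

3 1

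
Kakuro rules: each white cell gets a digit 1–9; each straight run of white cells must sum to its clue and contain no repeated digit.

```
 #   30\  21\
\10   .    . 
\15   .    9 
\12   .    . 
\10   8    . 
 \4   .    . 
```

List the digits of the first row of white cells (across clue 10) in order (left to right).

4 in 2 cells must be {1,3}.
R2C1 = 15 − 9 = 6 completes the 15 across.
R4C2 = 10 − 8 = 2 completes the 10 across.
R5C1 = 3: the only remaining digit allowed by both the 4 across and the 30 down.
R5C2 = 4 − 3 = 1 completes the 4 across.
Nothing is forced directly, so branch on R1C1, whose candidates are 4 or 9. If R1C1 = 9: then R1C2 would have to be in {1} for the 10 across but in {3,4,5,6} for the 21 down — contradiction. So R1C1 = 4.
R1C2 = 10 − 4 = 6 completes the 10 across.

4, 6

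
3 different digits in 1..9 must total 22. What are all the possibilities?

3 distinct digits from 1–9 sum between 6 and 24.

{5,8,9}; {6,7,9}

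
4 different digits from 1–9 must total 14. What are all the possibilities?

{1,2,3,8}; {1,2,4,7}; {1,2,5,6}; {1,3,4,6}; {2,3,4,5}

4 distinct digits from 1–9 sum between 10 and 30.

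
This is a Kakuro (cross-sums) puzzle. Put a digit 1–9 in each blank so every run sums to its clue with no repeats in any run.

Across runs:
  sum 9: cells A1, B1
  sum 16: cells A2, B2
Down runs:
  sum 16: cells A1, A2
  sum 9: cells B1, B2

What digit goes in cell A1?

7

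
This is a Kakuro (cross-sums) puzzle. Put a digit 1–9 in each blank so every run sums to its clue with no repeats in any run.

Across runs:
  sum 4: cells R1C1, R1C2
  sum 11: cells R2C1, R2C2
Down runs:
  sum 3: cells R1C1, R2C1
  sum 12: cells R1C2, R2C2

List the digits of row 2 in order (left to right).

2, 9

4 in 2 cells must be {1,3}; 3 in 2 cells must be {1,2}.
The 4 across and the 3 down share only 1, so R1C1 = 1.
R1C2 = 4 − 1 = 3 completes the 4 across.
R2C1 = 3 − 1 = 2 completes the 3 down.
R2C2 = 11 − 2 = 9 completes the 11 across.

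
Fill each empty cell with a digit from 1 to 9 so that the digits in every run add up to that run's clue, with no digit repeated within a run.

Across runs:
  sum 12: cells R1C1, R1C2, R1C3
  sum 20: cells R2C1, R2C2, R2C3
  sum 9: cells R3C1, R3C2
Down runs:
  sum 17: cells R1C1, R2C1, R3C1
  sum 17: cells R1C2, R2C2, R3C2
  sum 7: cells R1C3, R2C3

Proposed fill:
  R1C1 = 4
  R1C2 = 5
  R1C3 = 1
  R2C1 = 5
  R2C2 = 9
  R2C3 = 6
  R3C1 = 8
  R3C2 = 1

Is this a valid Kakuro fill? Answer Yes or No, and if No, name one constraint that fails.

No — the across run R1C1–R1C3 sums to 10, not 12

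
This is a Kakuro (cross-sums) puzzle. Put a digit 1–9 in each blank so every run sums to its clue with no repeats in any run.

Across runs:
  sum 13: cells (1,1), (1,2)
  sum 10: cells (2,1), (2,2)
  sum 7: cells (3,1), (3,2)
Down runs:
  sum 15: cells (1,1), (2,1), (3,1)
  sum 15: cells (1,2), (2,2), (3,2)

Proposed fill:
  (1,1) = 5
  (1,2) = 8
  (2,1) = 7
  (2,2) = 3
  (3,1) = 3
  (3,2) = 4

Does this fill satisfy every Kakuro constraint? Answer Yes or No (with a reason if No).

Yes

Across: 5+8=13; 7+3=10; 3+4=7. Down: 5+7+3=15; 8+3+4=15. No digit repeats within any run.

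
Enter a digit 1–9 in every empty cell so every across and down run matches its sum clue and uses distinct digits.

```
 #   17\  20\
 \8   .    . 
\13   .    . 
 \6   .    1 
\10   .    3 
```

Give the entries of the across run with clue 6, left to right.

5 1

R1C2 = 7: the only remaining digit allowed by both the 8 across and the 20 down.
R2C2 = 20 − 11 = 9 completes the 20 down.
R3C1 = 6 − 1 = 5 completes the 6 across.
R4C1 = 10 − 3 = 7 completes the 10 across.
R1C1 = 8 − 7 = 1 completes the 8 across.
R2C1 = 13 − 9 = 4 completes the 13 across.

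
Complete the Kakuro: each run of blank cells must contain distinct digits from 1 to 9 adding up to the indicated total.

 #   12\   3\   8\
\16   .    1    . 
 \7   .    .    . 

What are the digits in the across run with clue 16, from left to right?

8, 1, 7

7 in 3 cells must be {1,2,4}; 3 in 2 cells must be {1,2}.
R2C1 = 4: only digit in both the 7-across and 12-down candidate sets.
R2C2 = 3 − 1 = 2 completes the 3 down.
R2C3 = 7 − 6 = 1 completes the 7 across.
R1C1 = 12 − 4 = 8 completes the 12 down.
R1C3 = 16 − 9 = 7 completes the 16 across.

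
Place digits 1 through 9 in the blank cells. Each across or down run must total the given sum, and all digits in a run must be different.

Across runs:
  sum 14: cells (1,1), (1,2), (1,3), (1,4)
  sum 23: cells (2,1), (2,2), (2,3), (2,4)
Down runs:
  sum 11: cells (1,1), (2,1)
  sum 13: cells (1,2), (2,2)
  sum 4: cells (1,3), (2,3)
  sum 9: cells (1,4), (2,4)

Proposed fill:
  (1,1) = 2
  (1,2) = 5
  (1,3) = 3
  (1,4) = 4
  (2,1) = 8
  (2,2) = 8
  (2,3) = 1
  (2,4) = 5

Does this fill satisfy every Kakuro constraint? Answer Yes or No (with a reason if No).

No — the down run (1,1)–(2,1) sums to 10, not 11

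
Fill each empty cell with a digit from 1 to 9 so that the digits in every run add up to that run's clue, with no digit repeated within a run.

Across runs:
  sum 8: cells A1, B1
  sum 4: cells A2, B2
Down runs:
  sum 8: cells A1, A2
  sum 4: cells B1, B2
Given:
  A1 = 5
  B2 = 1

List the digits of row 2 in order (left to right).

3 1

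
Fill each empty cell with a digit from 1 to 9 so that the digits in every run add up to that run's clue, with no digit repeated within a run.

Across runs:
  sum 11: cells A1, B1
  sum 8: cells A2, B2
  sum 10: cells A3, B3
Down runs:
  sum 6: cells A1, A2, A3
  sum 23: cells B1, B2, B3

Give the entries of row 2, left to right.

2 6

6 in 3 cells must be {1,2,3}; 23 in 3 cells must be {6,8,9}.
The 8 across and the 23 down share only 6, so B2 = 6.
A2 = 8 − 6 = 2 completes the 8 across.
Given what's placed, A1 must be 3 to fit the 11 across and 6 down.
B1 = 11 − 3 = 8 completes the 11 across.
A3 = 6 − 5 = 1 completes the 6 down.
B3 = 10 − 1 = 9 completes the 10 across.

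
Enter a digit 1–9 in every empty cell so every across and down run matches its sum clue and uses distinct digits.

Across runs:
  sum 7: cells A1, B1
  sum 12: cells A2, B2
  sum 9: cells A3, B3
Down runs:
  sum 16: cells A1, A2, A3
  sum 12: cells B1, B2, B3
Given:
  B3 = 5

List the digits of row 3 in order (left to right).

A3 = 9 − 5 = 4 completes the 9 across.
Nothing is forced directly, so branch on A1, whose candidates are 3 or 5. If A1 = 5: then B1 would have to be in {2} for the 7 across but in {1,3,4,6} for the 12 down — contradiction. So A1 = 3.
B1 = 7 − 3 = 4 completes the 7 across.
A2 = 16 − 7 = 9 completes the 16 down.
B2 = 12 − 9 = 3 completes the 12 across.

4, 5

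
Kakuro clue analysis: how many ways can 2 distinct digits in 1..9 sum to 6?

2

2 distinct digits from 1–9 sum between 3 and 17.
Enumerating: {1,5}, {2,4}.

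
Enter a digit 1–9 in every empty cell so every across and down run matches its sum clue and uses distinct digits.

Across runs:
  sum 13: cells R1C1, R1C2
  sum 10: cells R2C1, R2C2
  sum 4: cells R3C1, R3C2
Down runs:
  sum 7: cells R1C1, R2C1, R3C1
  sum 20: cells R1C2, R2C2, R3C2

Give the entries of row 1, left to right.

4 in 2 cells must be {1,3}; 7 in 3 cells must be {1,2,4}.
The 13 across and the 7 down share only 4, so R1C1 = 4.
R1C2 = 13 − 4 = 9 completes the 13 across.
Given what's placed, R3C1 must be 1 to fit the 4 across and 7 down.
R3C2 = 4 − 1 = 3 completes the 4 across.
R2C1 = 7 − 5 = 2 completes the 7 down.
R2C2 = 10 − 2 = 8 completes the 10 across.

4 9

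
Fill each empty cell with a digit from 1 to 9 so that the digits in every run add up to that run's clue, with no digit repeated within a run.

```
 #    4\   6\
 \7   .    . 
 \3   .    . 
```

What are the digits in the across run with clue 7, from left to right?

3 4

3 in 2 cells must be {1,2}; 4 in 2 cells must be {1,3}.
The 3 across and the 4 down share only 1, so R2C1 = 1.
R2C2 = 3 − 1 = 2 completes the 3 across.
R1C1 = 4 − 1 = 3 completes the 4 down.
R1C2 = 7 − 3 = 4 completes the 7 across.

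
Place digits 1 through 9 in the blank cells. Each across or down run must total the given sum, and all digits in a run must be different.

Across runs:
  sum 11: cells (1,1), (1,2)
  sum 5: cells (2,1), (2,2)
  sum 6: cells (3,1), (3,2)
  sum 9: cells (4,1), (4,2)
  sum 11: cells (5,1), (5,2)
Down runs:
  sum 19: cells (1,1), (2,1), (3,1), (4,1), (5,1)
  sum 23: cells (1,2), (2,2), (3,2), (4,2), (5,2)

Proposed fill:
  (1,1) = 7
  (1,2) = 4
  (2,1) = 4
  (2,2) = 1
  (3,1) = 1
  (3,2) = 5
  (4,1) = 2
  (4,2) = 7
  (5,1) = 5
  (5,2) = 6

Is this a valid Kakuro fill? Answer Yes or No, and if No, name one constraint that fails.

Across: 7+4=11; 4+1=5; 1+5=6; 2+7=9; 5+6=11. Down: 7+4+1+2+5=19; 4+1+5+7+6=23. No digit repeats within any run.

Yes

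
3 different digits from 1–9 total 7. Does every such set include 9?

No

The only way to make 7 from 3 distinct digits is {1,2,4}, which does not contain 9.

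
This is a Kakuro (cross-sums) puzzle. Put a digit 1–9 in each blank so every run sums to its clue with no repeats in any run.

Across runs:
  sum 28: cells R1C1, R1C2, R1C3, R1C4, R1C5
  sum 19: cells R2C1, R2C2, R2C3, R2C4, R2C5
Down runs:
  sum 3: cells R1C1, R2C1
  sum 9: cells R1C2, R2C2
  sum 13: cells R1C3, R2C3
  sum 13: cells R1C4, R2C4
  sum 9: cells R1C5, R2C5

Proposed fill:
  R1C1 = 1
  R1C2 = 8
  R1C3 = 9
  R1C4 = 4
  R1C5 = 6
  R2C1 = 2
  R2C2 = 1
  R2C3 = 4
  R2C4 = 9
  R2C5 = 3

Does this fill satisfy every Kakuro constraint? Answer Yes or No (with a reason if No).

Yes

Across: 1+8+9+4+6=28; 2+1+4+9+3=19. Down: 1+2=3; 8+1=9; 9+4=13; 4+9=13; 6+3=9. No digit repeats within any run.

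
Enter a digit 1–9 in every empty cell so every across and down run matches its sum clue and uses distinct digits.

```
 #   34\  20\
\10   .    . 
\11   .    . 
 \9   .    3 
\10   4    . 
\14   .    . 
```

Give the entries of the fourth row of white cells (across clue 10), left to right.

34 in 5 cells must be {4,6,7,8,9}.
R3C1 = 9 − 3 = 6 completes the 9 across.
R4C2 = 10 − 4 = 6 completes the 10 across.

4 6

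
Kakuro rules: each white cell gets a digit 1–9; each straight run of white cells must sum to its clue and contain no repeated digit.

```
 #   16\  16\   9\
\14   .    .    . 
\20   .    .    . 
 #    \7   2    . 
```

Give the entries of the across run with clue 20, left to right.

9 8 3

16 in 2 cells must be {7,9}.
R3C3 = 7 − 2 = 5 completes the 7 across.
Given what's placed, R2C3 must be 3 to fit the 20 across and 9 down.
R1C3 = 9 − 8 = 1 completes the 9 down.
Given what's placed, R2C1 must be 9 to fit the 20 across and 16 down.
R2C2 = 20 − 12 = 8 completes the 20 across.
R1C1 = 16 − 9 = 7 completes the 16 down.
R1C2 = 14 − 8 = 6 completes the 14 across.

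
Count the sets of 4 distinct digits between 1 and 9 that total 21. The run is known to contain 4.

4 distinct digits from 1–9 sum between 10 and 30.
Keeping only sets containing 4.
Enumerating: {1,4,7,9}, {2,4,6,9}, {2,4,7,8}, {3,4,5,9}, {3,4,6,8}.

5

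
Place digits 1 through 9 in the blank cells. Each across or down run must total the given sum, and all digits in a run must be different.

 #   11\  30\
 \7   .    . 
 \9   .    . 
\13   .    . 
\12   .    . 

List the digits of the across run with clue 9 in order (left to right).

2, 7

11 in 4 cells must be {1,2,3,5}; 30 in 4 cells must be {6,7,8,9}.
Only 6 fits R1C2 under both its across sum 7 and down sum 30.
The 13 across and the 11 down share only 5, so R3C1 = 5.
R3C2 = 13 − 5 = 8 completes the 13 across.
R4C1 = 3: the only remaining digit allowed by both the 12 across and the 11 down.
R4C2 = 12 − 3 = 9 completes the 12 across.
R1C1 = 7 − 6 = 1 completes the 7 across.
R2C1 = 11 − 9 = 2 completes the 11 down.
R2C2 = 9 − 2 = 7 completes the 9 across.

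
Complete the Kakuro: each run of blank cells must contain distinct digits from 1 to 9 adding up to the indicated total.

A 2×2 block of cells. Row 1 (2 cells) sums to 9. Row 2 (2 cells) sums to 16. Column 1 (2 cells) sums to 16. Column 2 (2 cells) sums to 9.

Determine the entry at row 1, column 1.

7

16 in 2 cells must be {7,9}.
The 9 across and the 16 down share only 7, so (1,1) = 7.
(1,2) = 9 − 7 = 2 completes the 9 across.
(2,1) = 16 − 7 = 9 completes the 16 down.
(2,2) = 16 − 9 = 7 completes the 16 across.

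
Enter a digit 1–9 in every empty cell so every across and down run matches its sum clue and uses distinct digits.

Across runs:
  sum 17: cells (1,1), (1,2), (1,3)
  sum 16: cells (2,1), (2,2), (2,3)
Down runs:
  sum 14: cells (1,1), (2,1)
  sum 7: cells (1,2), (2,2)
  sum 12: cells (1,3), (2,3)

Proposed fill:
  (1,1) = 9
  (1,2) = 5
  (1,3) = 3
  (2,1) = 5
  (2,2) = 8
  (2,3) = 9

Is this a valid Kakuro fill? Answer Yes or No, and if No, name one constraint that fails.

No — the across run (2,1)–(2,3) sums to 22, not 16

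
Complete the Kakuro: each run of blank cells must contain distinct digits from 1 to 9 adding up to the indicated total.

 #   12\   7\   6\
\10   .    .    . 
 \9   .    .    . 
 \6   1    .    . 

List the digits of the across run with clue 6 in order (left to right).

1 2 3

6 in 3 cells must be {1,2,3}; 7 in 3 cells must be {1,2,4}.
R3C2 = 2: the only remaining digit allowed by both the 6 across and the 7 down.
R3C3 = 6 − 3 = 3 completes the 6 across.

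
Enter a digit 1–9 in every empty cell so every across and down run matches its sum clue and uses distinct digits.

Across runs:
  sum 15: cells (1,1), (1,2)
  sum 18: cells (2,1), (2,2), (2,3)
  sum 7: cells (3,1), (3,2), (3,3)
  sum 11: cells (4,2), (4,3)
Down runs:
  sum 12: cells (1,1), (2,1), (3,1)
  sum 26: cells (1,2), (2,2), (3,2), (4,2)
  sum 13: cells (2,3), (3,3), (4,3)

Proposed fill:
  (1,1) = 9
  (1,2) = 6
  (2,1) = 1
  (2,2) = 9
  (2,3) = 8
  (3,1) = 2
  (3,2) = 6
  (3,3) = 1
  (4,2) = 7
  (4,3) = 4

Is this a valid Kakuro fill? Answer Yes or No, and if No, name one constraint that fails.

No — the down run (1,2)–(4,2) sums to 28, not 26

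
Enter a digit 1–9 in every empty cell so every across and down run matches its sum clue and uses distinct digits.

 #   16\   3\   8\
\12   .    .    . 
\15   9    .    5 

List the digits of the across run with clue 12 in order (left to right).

7 2 3

16 in 2 cells must be {7,9}; 3 in 2 cells must be {1,2}.
R1C1 = 16 − 9 = 7 completes the 16 down.
R1C3 = 8 − 5 = 3 completes the 8 down.
R2C2 = 15 − 14 = 1 completes the 15 across.
R1C2 = 12 − 10 = 2 completes the 12 across.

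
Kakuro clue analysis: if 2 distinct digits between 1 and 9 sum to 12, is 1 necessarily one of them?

No

Counterexample: {3,9} sums to 12 without using 1.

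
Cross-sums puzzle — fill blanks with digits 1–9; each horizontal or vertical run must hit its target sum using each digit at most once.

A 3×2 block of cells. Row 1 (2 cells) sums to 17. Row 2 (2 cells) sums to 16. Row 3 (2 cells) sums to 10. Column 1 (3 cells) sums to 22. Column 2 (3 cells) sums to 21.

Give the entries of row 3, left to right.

17 in 2 cells must be {8,9}; 16 in 2 cells must be {7,9}.
Nothing is forced directly, so branch on (1,1), whose candidates are 8 or 9. If (1,1) = 8: that forces (1,2) = 9, (2,1) = 9, (2,2) = 7, after which (3,1) would have to be in {1,2,3,4,6,7,8,9} for the 10 across but in {5} for the 22 down — contradiction. So (1,1) = 9.
(1,2) = 17 − 9 = 8 completes the 17 across.
Given what's placed, (2,1) must be 7 to fit the 16 across and 22 down.
(2,2) = 16 − 7 = 9 completes the 16 across.
(3,1) = 22 − 16 = 6 completes the 22 down.
(3,2) = 10 − 6 = 4 completes the 10 across.

6 4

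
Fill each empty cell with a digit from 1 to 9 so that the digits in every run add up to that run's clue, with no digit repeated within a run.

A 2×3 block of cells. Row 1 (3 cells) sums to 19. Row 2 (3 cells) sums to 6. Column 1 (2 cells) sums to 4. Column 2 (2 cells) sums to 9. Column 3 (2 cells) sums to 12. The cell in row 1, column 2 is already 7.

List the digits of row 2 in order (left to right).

1, 2, 3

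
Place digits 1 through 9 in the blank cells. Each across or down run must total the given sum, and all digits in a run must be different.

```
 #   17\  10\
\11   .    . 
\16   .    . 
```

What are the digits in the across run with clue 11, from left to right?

16 in 2 cells must be {7,9}; 17 in 2 cells must be {8,9}.
The 16 across and the 17 down share only 9, so R2C1 = 9.
R2C2 = 16 − 9 = 7 completes the 16 across.
R1C1 = 17 − 9 = 8 completes the 17 down.
R1C2 = 11 − 8 = 3 completes the 11 across.

8 3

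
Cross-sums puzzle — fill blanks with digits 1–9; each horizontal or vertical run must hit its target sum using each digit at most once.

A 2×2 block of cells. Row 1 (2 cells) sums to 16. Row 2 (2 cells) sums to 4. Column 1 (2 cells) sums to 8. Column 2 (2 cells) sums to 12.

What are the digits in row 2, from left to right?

1 3

16 in 2 cells must be {7,9}; 4 in 2 cells must be {1,3}.
The 16 across and the 8 down share only 7, so (1,1) = 7.
(1,2) = 16 − 7 = 9 completes the 16 across.
(2,1) = 8 − 7 = 1 completes the 8 down.
(2,2) = 4 − 1 = 3 completes the 4 across.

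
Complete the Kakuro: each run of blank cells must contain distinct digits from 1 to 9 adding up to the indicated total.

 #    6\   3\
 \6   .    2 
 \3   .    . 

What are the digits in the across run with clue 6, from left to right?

3 in 2 cells must be {1,2}.
R1C1 = 6 − 2 = 4 completes the 6 across.
R2C1 = 6 − 4 = 2 completes the 6 down.
R2C2 = 3 − 2 = 1 completes the 3 across.

4 2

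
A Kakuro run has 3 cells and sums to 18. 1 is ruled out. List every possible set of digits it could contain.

3 distinct digits from 1–9 sum between 6 and 24.
Dropping sets that contain 1.

{2,7,9}; {3,6,9}; {3,7,8}; {4,5,9}; {4,6,8}; {5,6,7}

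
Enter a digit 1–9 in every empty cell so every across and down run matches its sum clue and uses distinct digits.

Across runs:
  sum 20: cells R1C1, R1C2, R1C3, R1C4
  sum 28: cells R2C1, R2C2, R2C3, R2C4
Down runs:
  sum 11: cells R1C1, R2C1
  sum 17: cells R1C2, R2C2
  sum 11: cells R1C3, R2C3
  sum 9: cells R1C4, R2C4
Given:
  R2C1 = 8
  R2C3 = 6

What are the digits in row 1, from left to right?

3, 8, 5, 4

17 in 2 cells must be {8,9}.
R1C1 = 11 − 8 = 3 completes the 11 down.
R1C3 = 11 − 6 = 5 completes the 11 down.
Given what's placed, R2C2 must be 9 to fit the 28 across and 17 down.
R2C4 = 28 − 23 = 5 completes the 28 across.
R1C2 = 17 − 9 = 8 completes the 17 down.
R1C4 = 20 − 16 = 4 completes the 20 across.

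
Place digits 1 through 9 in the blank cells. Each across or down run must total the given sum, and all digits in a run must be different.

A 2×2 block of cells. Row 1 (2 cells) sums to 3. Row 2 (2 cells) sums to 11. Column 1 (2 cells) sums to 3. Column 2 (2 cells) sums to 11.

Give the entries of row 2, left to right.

3 in 2 cells must be {1,2}.
The 3 across and the 11 down share only 2, so (1,2) = 2.
The 11 across and the 3 down share only 2, so (2,1) = 2.
(2,2) = 11 − 2 = 9 completes the 11 across.
(1,1) = 3 − 2 = 1 completes the 3 across.

2 9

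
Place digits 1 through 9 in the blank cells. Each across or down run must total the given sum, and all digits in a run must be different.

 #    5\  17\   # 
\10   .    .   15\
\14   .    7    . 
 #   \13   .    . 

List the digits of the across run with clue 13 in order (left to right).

4, 9

Given what's placed, R2C3 must be 6 to fit the 14 across and 15 down.
R3C3 = 15 − 6 = 9 completes the 15 down.
R2C1 = 14 − 13 = 1 completes the 14 across.
R3C2 = 13 − 9 = 4 completes the 13 across.
R1C1 = 5 − 1 = 4 completes the 5 down.
R1C2 = 10 − 4 = 6 completes the 10 across.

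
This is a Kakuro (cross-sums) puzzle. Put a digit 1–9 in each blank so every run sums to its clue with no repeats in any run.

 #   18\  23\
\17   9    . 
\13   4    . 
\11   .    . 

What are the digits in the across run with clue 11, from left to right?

17 in 2 cells must be {8,9}; 23 in 3 cells must be {6,8,9}.
R1C2 = 17 − 9 = 8 completes the 17 across.
R2C2 = 13 − 4 = 9 completes the 13 across.
R3C1 = 18 − 13 = 5 completes the 18 down.
R3C2 = 11 − 5 = 6 completes the 11 across.

5 6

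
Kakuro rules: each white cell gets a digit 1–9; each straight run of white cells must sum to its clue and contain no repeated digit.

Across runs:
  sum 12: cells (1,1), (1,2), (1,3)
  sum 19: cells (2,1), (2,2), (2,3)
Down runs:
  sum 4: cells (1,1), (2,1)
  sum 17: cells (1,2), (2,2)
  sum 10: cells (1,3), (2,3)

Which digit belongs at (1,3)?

3

4 in 2 cells must be {1,3}; 17 in 2 cells must be {8,9}.
The 19 across and the 4 down share only 3, so (2,1) = 3.
Given what's placed, (2,2) must be 9 to fit the 19 across and 17 down.
(2,3) = 19 − 12 = 7 completes the 19 across.
(1,1) = 4 − 3 = 1 completes the 4 down.
(1,2) = 17 − 9 = 8 completes the 17 down.
(1,3) = 12 − 9 = 3 completes the 12 across.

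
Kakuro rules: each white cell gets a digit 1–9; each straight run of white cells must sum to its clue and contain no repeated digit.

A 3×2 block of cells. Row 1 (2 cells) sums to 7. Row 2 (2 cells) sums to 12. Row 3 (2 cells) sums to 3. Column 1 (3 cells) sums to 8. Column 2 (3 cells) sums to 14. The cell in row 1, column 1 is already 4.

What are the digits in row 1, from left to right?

4 3

3 in 2 cells must be {1,2}.
(1,2) = 7 − 4 = 3 completes the 7 across.
(2,1) = 3: the only remaining digit allowed by both the 12 across and the 8 down.
(2,2) = 12 − 3 = 9 completes the 12 across.
(3,1) = 8 − 7 = 1 completes the 8 down.
(3,2) = 3 − 1 = 2 completes the 3 across.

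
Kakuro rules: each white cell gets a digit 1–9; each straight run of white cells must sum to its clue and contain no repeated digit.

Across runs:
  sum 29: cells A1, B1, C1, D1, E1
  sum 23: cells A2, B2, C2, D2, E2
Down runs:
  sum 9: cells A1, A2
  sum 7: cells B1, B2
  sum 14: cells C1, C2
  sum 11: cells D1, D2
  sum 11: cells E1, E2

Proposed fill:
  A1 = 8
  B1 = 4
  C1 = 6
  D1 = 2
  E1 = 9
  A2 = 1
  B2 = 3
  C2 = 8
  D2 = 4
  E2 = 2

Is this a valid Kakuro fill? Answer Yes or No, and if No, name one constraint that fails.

No — the down run D1–D2 sums to 6, not 11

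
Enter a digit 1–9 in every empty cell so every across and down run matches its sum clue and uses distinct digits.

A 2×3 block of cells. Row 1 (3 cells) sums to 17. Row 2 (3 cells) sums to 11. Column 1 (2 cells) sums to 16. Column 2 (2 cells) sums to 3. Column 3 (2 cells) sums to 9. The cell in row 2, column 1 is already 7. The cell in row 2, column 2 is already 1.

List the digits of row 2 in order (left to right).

7, 1, 3

16 in 2 cells must be {7,9}; 3 in 2 cells must be {1,2}.
(1,1) = 16 − 7 = 9 completes the 16 down.
(1,2) = 3 − 1 = 2 completes the 3 down.
(1,3) = 17 − 11 = 6 completes the 17 across.
(2,3) = 11 − 8 = 3 completes the 11 across.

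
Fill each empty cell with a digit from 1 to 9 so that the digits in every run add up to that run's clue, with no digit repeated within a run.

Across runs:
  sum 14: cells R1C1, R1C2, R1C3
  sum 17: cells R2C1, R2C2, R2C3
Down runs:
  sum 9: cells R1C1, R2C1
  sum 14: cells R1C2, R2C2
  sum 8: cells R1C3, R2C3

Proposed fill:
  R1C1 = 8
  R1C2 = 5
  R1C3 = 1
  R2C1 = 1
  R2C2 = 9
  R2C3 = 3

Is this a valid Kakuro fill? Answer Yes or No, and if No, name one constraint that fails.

No — the down run R1C3–R2C3 sums to 4, not 8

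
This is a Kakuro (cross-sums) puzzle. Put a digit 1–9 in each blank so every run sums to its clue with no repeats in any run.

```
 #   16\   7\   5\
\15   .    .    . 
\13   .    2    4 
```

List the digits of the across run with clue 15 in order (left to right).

9, 5, 1

16 in 2 cells must be {7,9}.
R1C2 = 7 − 2 = 5 completes the 7 down.
R1C3 = 5 − 4 = 1 completes the 5 down.
R2C1 = 13 − 6 = 7 completes the 13 across.
R1C1 = 15 − 6 = 9 completes the 15 across.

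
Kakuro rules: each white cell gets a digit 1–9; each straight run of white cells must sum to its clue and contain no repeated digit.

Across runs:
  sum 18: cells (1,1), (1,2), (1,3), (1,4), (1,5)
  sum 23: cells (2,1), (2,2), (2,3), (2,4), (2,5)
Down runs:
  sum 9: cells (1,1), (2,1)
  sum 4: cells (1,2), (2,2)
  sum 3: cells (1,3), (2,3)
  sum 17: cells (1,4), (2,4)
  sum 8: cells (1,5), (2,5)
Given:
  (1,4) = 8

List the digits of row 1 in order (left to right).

4 in 2 cells must be {1,3}; 3 in 2 cells must be {1,2}; 17 in 2 cells must be {8,9}.
(2,4) = 17 − 8 = 9 completes the 17 down.
Nothing is forced directly, so branch on (1,2), whose candidates are 1 or 3. If (1,2) = 1: that forces (1,3) = 2, (1,5) = 3, (2,2) = 3, (2,3) = 1, after which (2,5) would have to be in {2,4,6,8} for the 23 across but in {5} for the 8 down — contradiction. So (1,2) = 3.
(2,2) = 4 − 3 = 1 completes the 4 down.
(2,3) = 2: the only remaining digit allowed by both the 23 across and the 3 down.
(1,3) = 3 − 2 = 1 completes the 3 down.
(1,5) = 2: the only remaining digit allowed by both the 18 across and the 8 down.
(2,5) = 8 − 2 = 6 completes the 8 down.
(1,1) = 18 − 14 = 4 completes the 18 across.

4, 3, 1, 8, 2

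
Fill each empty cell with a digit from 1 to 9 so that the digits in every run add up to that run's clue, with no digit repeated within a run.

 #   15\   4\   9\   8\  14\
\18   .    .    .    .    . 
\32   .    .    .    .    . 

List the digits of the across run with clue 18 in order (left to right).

7 1 2 3 5

4 in 2 cells must be {1,3}.
Only 3 fits R2C2 under both its across sum 32 and down sum 4.
R1C2 = 4 − 3 = 1 completes the 4 down.
Nothing is forced directly, so branch on R2C4, whose candidates are 5 or 7. If R2C4 = 7: then R1C4 would have to be in {2,3,4,5,6,7,8} for the 18 across but in {1} for the 8 down — contradiction. So R2C4 = 5.
R1C4 = 8 − 5 = 3 completes the 8 down.
No cell is forced outright now. R1C1 can only be 7 or 8 (the digits allowed by both its 18 across and its 15 down). If R1C1 = 8: then R1C5 would have to be in {2,4} for the 18 across but in {5,6,8,9} for the 14 down — contradiction. So R1C1 = 7.
Given what's placed, R1C5 must be 5 to fit the 18 across and 14 down.
R2C1 = 15 − 7 = 8 completes the 15 down.
R2C3 = 7: the only remaining digit allowed by both the 32 across and the 9 down.
R2C5 = 32 − 23 = 9 completes the 32 across.
R1C3 = 18 − 16 = 2 completes the 18 across.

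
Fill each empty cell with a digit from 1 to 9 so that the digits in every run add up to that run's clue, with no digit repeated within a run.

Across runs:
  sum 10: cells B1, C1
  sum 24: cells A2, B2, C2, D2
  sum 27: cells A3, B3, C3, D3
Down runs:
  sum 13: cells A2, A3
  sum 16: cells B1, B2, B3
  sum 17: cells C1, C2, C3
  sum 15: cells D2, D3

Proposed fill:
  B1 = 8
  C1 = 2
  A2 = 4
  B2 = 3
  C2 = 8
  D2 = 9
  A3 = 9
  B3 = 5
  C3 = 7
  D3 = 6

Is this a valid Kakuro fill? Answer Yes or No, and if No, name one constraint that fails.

Yes

Across: 8+2=10; 4+3+8+9=24; 9+5+7+6=27. Down: 4+9=13; 8+3+5=16; 2+8+7=17; 9+6=15. No digit repeats within any run.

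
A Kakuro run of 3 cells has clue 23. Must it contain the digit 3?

No

The only way to make 23 from 3 distinct digits is {6,8,9}, which does not contain 3.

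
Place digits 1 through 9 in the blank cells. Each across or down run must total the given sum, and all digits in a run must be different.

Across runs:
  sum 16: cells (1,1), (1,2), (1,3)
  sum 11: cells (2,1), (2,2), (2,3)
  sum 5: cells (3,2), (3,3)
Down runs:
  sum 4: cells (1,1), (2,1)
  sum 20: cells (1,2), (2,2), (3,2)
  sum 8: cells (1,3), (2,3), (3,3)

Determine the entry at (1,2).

4 in 2 cells must be {1,3}.
Nothing is forced directly, so branch on (1,1), whose candidates are 1 or 3. If (1,1) = 1: then (1,3) would have to be in {6,7,8,9} for the 16 across but in {1,2,3,4,5} for the 8 down — contradiction. So (1,1) = 3.
(2,1) = 4 − 3 = 1 completes the 4 down.
Nothing is forced directly, so branch on (3,2), whose candidates are 3 or 4. If (3,2) = 3: that forces (2,2) = 8, (2,3) = 2, after which (3,3) would have to be in {2} for the 5 across but in {1,5} for the 8 down — contradiction. So (3,2) = 4.
(2,2) = 7: the only remaining digit allowed by both the 11 across and the 20 down.
(2,3) = 11 − 8 = 3 completes the 11 across.
(3,3) = 5 − 4 = 1 completes the 5 across.
(1,2) = 20 − 11 = 9 completes the 20 down.

9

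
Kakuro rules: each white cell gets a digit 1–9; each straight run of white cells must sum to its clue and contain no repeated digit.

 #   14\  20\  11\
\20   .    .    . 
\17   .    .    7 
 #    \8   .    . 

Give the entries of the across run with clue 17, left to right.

6 4 7

Given what's placed, R1C3 must be 3 to fit the 20 across and 11 down.
R3C3 = 11 − 10 = 1 completes the 11 down.
R3C2 = 8 − 1 = 7 completes the 8 across.
Nothing is forced directly, so branch on R1C1, whose candidates are 8 or 9. If R1C1 = 9: that forces R1C2 = 8, after which R2C1 would have to be in {1,2,4,6,8,9} for the 17 across but in {5} for the 14 down — contradiction. So R1C1 = 8.
R1C2 = 20 − 11 = 9 completes the 20 across.
R2C1 = 14 − 8 = 6 completes the 14 down.
R2C2 = 17 − 13 = 4 completes the 17 across.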